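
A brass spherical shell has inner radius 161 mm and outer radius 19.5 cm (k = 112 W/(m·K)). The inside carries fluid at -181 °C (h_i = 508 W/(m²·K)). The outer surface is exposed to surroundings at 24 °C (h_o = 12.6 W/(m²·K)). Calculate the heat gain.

Series thermal resistances, inner to outer:
  R_conv,in = 1/(4πr²h) = 1/(4π·0.161²·508) = 0.006043 K/W
  R_brass = (1/0.161 − 1/0.195)/(4πk) = 1.083/(4π·112) = 7.695×10^-4 K/W
  R_conv,out = 1/(4πr²h) = 1/(4π·0.195²·12.6) = 0.1661 K/W
ΣR = 0.006043 + 7.695×10^-4 + 0.1661 = 0.1729 K/W
Q = ΔT/ΣR = (-181 °C − 24 °C)/0.1729 = -1190 W
(Negative Q ⇒ heat flows inward; heat gain = 1190 W.)

Q = 1190 W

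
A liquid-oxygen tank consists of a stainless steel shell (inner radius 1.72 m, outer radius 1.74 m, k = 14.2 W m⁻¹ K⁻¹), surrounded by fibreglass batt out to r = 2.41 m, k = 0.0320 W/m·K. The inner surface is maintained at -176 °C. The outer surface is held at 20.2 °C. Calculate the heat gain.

Q = 494 W

Series thermal resistances, inner to outer:
  R_stainless steel = (1/1.72 − 1/1.74)/(4πk) = 0.006683/(4π·14.2) = 3.745×10^-5 K/W
  R_fibreglass batt = (1/1.74 − 1/2.41)/(4πk) = 0.1598/(4π·0.0320) = 0.3973 K/W
ΣR = 3.745×10^-5 + 0.3973 = 0.3973 K/W
Q = ΔT/ΣR = (-176 °C − 20.2 °C)/0.3973 = -494 W
(Negative Q ⇒ heat flows inward; heat gain = 494 W.)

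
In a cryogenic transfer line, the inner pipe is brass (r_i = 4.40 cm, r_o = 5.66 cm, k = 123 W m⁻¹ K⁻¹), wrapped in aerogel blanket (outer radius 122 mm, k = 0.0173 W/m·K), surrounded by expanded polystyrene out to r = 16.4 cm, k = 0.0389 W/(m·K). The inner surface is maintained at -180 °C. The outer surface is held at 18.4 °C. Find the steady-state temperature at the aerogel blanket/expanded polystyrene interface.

T = -10.6 °C

Series thermal resistances, inner to outer:
  R'_brass = ln(0.0566/0.0440)/(2πk) = 0.2518/(2π·123) = 3.258×10^-4 m·K/W
  R'_aerogel blanket = ln(0.122/0.0566)/(2πk) = 0.7680/(2π·0.0173) = 7.065 m·K/W
  R'_expanded polystyrene = ln(0.164/0.122)/(2πk) = 0.2958/(2π·0.0389) = 1.210 m·K/W
ΣR = 3.258×10^-4 + 7.065 + 1.210 = 8.275 m·K/W
Q' = ΔT/ΣR = (-180 °C − 18.4 °C)/8.275 = -23.98 W/m
From the inner boundary to the aerogel blanket/expanded polystyrene interface, ΣR_partial = 7.065 m·K/W.
T_interface = T_in − Q'·ΣR_partial = -180 °C − (-23.98)(7.065) = -10.6 °C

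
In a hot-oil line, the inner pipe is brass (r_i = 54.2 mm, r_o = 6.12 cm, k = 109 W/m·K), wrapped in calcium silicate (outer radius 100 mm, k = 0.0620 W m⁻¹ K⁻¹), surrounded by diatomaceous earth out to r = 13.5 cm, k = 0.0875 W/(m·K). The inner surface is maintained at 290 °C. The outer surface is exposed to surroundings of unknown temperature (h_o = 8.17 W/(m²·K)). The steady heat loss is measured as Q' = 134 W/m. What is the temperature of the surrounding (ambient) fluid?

T_out = 28.6 °C

Sum the resistances:
  R'_brass = ln(0.0612/0.0542)/(2πk) = 0.1215/(2π·109) = 1.774×10^-4 m·K/W
  R'_calcium silicate = ln(0.100/0.0612)/(2πk) = 0.4910/(2π·0.0620) = 1.260 m·K/W
  R'_diatomaceous earth = ln(0.135/0.100)/(2πk) = 0.3001/(2π·0.0875) = 0.5459 m·K/W
  R'_conv,out = 1/(2πr h) = 1/(2π·0.135·8.17) = 0.1443 m·K/W
ΣR = 1.951 m·K/W
ΔT = Q'·ΣR = 134 × 1.951 = 261.4 K
Heat flows outward, so T_out = T_in − ΔT = 290 − 261.4 = 28.6 °C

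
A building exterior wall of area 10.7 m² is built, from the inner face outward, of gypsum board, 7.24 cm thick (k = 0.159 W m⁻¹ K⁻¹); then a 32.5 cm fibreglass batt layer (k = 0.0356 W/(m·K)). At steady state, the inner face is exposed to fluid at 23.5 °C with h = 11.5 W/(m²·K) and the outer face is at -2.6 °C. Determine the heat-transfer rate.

Treat each layer as a resistance in series:
  R_conv,in = 1/(hA) = 1/(11.5·10.7) = 0.008127 K/W
  R_gypsum board = L/(kA) = 0.0724/(0.159·10.7) = 0.04256 K/W
  R_fibreglass batt = L/(kA) = 0.325/(0.0356·10.7) = 0.8532 K/W
ΣR = 0.008127 + 0.04256 + 0.8532 = 0.9039 K/W
Q = ΔT/ΣR = (23.5 °C − -2.6 °C)/0.9039 = 28.9 W

Q = 28.9 W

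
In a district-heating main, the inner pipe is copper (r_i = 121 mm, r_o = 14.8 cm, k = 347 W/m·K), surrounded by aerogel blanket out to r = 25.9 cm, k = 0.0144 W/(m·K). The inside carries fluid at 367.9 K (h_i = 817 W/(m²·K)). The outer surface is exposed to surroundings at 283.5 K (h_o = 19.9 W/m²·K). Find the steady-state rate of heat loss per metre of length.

Q' = 13.6 W/m

Treat each layer as a resistance in series:
  R'_conv,in = 1/(2πr h) = 1/(2π·0.121·817) = 0.001610 m·K/W
  R'_copper = ln(0.148/0.121)/(2πk) = 0.2014/(2π·347) = 9.238×10^-5 m·K/W
  R'_aerogel blanket = ln(0.259/0.148)/(2πk) = 0.5596/(2π·0.0144) = 6.185 m·K/W
  R'_conv,out = 1/(2πr h) = 1/(2π·0.259·19.9) = 0.03088 m·K/W
ΣR = 0.001610 + 9.238×10^-5 + 6.185 + 0.03088 = 6.218 m·K/W
Q' = ΔT/ΣR = (367.9 K − 283.5 K)/6.218 = 13.6 W/m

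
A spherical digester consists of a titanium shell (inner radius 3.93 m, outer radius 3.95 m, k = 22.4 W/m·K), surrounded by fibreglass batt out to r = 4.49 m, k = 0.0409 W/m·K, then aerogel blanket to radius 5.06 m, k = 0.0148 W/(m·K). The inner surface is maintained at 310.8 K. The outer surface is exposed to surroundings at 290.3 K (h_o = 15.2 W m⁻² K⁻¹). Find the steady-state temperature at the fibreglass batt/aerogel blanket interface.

T = 304.6 K

Treat each layer as a resistance in series:
  R_titanium = (1/3.93 − 1/3.95)/(4πk) = 0.001288/(4π·22.4) = 4.577×10^-6 K/W
  R_fibreglass batt = (1/3.95 − 1/4.49)/(4πk) = 0.03045/(4π·0.0409) = 0.05924 K/W
  R_aerogel blanket = (1/4.49 − 1/5.06)/(4πk) = 0.02509/(4π·0.0148) = 0.1349 K/W
  R_conv,out = 1/(4πr²h) = 1/(4π·5.06²·15.2) = 2.045×10^-4 K/W
ΣR = 4.577×10^-6 + 0.05924 + 0.1349 + 2.045×10^-4 = 0.1943 K/W
Q = ΔT/ΣR = (310.8 K − 290.3 K)/0.1943 = 105.5 W
From the inner boundary to the fibreglass batt/aerogel blanket interface, ΣR_partial = 0.05924 K/W.
T_interface = T_in − Q·ΣR_partial = 310.8 K − (105.5)(0.05924) = 304.6 K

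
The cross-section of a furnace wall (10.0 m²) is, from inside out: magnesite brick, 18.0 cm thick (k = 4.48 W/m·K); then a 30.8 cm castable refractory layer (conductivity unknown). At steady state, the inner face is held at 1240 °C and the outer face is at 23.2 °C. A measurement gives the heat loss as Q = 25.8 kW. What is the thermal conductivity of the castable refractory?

k = 0.714 W/m·K

ΣR = ΔT/Q = |1240 − 23.2|/25800 = 0.04716 K/W
Known resistances:
  R_magnesite brick = L/(kA) = 0.180/(4.48·10.0) = 0.004018 K/W
R_castable refractory = ΣR − ΣR_known = 0.04716 − 0.004018 = 0.04314 K/W
L/(kA) = 0.04314 ⇒ k = 0.308/(0.04314·10.0) = 0.714 W/m·K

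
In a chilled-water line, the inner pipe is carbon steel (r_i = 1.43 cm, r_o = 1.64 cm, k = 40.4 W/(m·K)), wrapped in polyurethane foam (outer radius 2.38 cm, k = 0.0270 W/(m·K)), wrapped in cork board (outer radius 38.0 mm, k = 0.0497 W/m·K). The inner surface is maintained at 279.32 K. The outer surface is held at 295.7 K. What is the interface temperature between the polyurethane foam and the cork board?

Series thermal resistances, inner to outer:
  R'_carbon steel = ln(0.0164/0.0143)/(2πk) = 0.1370/(2π·40.4) = 5.398×10^-4 m·K/W
  R'_polyurethane foam = ln(0.0238/0.0164)/(2πk) = 0.3724/(2π·0.0270) = 2.195 m·K/W
  R'_cork board = ln(0.0380/0.0238)/(2πk) = 0.4679/(2π·0.0497) = 1.498 m·K/W
ΣR = 5.398×10^-4 + 2.195 + 1.498 = 3.694 m·K/W
Q' = ΔT/ΣR = (279.32 K − 295.7 K)/3.694 = -4.434 W/m
From the inner boundary to the polyurethane foam/cork board interface, ΣR_partial = 2.196 m·K/W.
T_interface = T_in − Q'·ΣR_partial = 279.32 K − (-4.434)(2.196) = 289.1 K

T = 289.1 K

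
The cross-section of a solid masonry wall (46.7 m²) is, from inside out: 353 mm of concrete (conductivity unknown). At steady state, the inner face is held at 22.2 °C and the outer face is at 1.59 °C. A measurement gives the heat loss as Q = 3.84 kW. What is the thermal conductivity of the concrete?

ΣR = ΔT/Q = |22.2 − 1.59|/3840 = 0.005367 K/W
L/(kA) = 0.005367 ⇒ k = 0.353/(0.005367·46.7) = 1.41 W/m·K

k = 1.41 W/m·K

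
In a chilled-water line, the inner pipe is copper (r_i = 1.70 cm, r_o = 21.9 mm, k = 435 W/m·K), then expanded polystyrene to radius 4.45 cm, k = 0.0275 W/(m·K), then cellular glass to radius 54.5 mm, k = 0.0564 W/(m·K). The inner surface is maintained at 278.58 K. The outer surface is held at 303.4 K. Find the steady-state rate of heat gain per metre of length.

Series thermal resistances, inner to outer:
  R'_copper = ln(0.0219/0.0170)/(2πk) = 0.2533/(2π·435) = 9.267×10^-5 m·K/W
  R'_expanded polystyrene = ln(0.0445/0.0219)/(2πk) = 0.7090/(2π·0.0275) = 4.103 m·K/W
  R'_cellular glass = ln(0.0545/0.0445)/(2πk) = 0.2027/(2π·0.0564) = 0.5720 m·K/W
ΣR = 9.267×10^-5 + 4.103 + 0.5720 = 4.675 m·K/W
Q' = ΔT/ΣR = (278.58 K − 303.4 K)/4.675 = -5.31 W/m
(Negative Q' ⇒ heat flows inward; heat gain = 5.31 W/m.)

Q' = 5.31 W/m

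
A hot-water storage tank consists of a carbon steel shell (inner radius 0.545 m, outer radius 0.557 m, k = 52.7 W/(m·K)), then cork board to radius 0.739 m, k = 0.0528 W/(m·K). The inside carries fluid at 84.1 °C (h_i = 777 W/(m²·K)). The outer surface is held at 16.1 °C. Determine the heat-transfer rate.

Treat each layer as a resistance in series:
  R_conv,in = 1/(4πr²h) = 1/(4π·0.545²·777) = 3.448×10^-4 K/W
  R_carbon steel = (1/0.545 − 1/0.557)/(4πk) = 0.03953/(4π·52.7) = 5.969×10^-5 K/W
  R_cork board = (1/0.557 − 1/0.739)/(4πk) = 0.4422/(4π·0.0528) = 0.6664 K/W
ΣR = 3.448×10^-4 + 5.969×10^-5 + 0.6664 = 0.6668 K/W
Q = ΔT/ΣR = (84.1 °C − 16.1 °C)/0.6668 = 102 W

Q = 102 W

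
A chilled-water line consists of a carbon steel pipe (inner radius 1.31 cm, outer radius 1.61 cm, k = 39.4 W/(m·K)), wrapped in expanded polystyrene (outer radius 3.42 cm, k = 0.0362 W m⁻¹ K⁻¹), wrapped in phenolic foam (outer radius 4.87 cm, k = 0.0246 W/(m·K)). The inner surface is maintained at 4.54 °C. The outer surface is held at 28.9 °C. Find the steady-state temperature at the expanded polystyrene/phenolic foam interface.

Treat each layer as a resistance in series:
  R'_carbon steel = ln(0.0161/0.0131)/(2πk) = 0.2062/(2π·39.4) = 8.330×10^-4 m·K/W
  R'_expanded polystyrene = ln(0.0342/0.0161)/(2πk) = 0.7534/(2π·0.0362) = 3.312 m·K/W
  R'_phenolic foam = ln(0.0487/0.0342)/(2πk) = 0.3535/(2π·0.0246) = 2.287 m·K/W
ΣR = 8.330×10^-4 + 3.312 + 2.287 = 5.600 m·K/W
Q' = ΔT/ΣR = (4.54 °C − 28.9 °C)/5.600 = -4.350 W/m
From the inner boundary to the expanded polystyrene/phenolic foam interface, ΣR_partial = 3.313 m·K/W.
T_interface = T_in − Q'·ΣR_partial = 4.54 °C − (-4.350)(3.313) = 19.0 °C

T = 19.0 °C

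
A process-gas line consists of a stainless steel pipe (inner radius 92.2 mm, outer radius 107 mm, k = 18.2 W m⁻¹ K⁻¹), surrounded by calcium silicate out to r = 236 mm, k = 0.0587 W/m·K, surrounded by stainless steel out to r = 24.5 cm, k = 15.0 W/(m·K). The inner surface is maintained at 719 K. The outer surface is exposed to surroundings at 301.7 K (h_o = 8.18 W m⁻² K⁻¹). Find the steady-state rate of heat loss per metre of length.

Q' = 187 W/m

Treat each layer as a resistance in series:
  R'_stainless steel = ln(0.107/0.0922)/(2πk) = 0.1489/(2π·18.2) = 0.001302 m·K/W
  R'_calcium silicate = ln(0.236/0.107)/(2πk) = 0.7910/(2π·0.0587) = 2.145 m·K/W
  R'_stainless steel = ln(0.245/0.236)/(2πk) = 0.03743/(2π·15.0) = 3.971×10^-4 m·K/W
  R'_conv,out = 1/(2πr h) = 1/(2π·0.245·8.18) = 0.07941 m·K/W
ΣR = 0.001302 + 2.145 + 3.971×10^-4 + 0.07941 = 2.226 m·K/W
Q' = ΔT/ΣR = (719 K − 301.7 K)/2.226 = 187 W/m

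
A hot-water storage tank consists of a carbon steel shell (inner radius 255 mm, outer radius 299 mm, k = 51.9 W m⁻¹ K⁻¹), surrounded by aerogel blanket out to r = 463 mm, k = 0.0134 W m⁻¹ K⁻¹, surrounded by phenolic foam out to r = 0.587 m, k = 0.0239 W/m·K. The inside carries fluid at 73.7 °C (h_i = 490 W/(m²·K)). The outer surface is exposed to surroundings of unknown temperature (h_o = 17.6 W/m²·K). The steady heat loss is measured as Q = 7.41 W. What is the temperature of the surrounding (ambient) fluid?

T_out = 10.2 °C

Sum the resistances:
  R_conv,in = 1/(4πr²h) = 1/(4π·0.255²·490) = 0.002498 K/W
  R_carbon steel = (1/0.255 − 1/0.299)/(4πk) = 0.5771/(4π·51.9) = 8.848×10^-4 K/W
  R_aerogel blanket = (1/0.299 − 1/0.463)/(4πk) = 1.185/(4π·0.0134) = 7.035 K/W
  R_phenolic foam = (1/0.463 − 1/0.587)/(4πk) = 0.4562/(4π·0.0239) = 1.519 K/W
  R_conv,out = 1/(4πr²h) = 1/(4π·0.587²·17.6) = 0.01312 K/W
ΣR = 8.571 K/W
ΔT = Q·ΣR = 7.41 × 8.571 = 63.51 K
Heat flows outward, so T_out = T_in − ΔT = 73.7 − 63.51 = 10.2 °C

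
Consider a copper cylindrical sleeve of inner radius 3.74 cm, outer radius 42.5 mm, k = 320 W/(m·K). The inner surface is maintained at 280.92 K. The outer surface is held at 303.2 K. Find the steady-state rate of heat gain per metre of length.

Q' = 350 kW/m

Q' = 2πk·ΔT/ln(r₂/r₁) = 2π × 320 × 22.28 / ln(0.0425/0.0374) = 3.50×10^5 W/m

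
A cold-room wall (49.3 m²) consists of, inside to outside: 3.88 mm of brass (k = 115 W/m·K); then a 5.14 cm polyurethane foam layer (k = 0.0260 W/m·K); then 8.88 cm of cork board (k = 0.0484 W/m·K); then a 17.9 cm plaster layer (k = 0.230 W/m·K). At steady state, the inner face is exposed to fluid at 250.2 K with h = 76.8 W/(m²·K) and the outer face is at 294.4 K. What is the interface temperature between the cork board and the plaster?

Treat each layer as a resistance in series:
  R_conv,in = 1/(hA) = 1/(76.8·49.3) = 2.641×10^-4 K/W
  R_brass = L/(kA) = 0.00388/(115·49.3) = 6.844×10^-7 K/W
  R_polyurethane foam = L/(kA) = 0.0514/(0.0260·49.3) = 0.04010 K/W
  R_cork board = L/(kA) = 0.0888/(0.0484·49.3) = 0.03722 K/W
  R_plaster = L/(kA) = 0.179/(0.230·49.3) = 0.01579 K/W
ΣR = 2.641×10^-4 + 6.844×10^-7 + 0.04010 + 0.03722 + 0.01579 = 0.09337 K/W
Q = ΔT/ΣR = (250.2 K − 294.4 K)/0.09337 = -473.4 W
From the inner boundary to the cork board/plaster interface, ΣR_partial = 0.07758 K/W.
T_interface = T_in − Q·ΣR_partial = 250.2 K − (-473.4)(0.07758) = 286.9 K

T = 286.9 K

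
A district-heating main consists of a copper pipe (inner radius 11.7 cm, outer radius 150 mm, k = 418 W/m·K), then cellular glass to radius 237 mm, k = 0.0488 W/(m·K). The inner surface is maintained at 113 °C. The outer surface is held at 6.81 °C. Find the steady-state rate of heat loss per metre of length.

Resistance network (inner→outer):
  R'_copper = ln(0.150/0.117)/(2πk) = 0.2485/(2π·418) = 9.460×10^-5 m·K/W
  R'_cellular glass = ln(0.237/0.150)/(2πk) = 0.4574/(2π·0.0488) = 1.492 m·K/W
ΣR = 9.460×10^-5 + 1.492 = 1.492 m·K/W
Q' = ΔT/ΣR = (113 °C − 6.81 °C)/1.492 = 71.2 W/m

Q' = 71.2 W/m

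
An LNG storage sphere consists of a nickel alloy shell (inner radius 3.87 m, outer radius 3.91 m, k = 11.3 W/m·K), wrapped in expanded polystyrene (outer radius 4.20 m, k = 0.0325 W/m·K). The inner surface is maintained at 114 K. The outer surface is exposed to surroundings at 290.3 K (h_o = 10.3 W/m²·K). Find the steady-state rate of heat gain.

Series thermal resistances, inner to outer:
  R_nickel alloy = (1/3.87 − 1/3.91)/(4πk) = 0.002643/(4π·11.3) = 1.862×10^-5 K/W
  R_expanded polystyrene = (1/3.91 − 1/4.20)/(4πk) = 0.01766/(4π·0.0325) = 0.04324 K/W
  R_conv,out = 1/(4πr²h) = 1/(4π·4.20²·10.3) = 4.380×10^-4 K/W
ΣR = 1.862×10^-5 + 0.04324 + 4.380×10^-4 = 0.04370 K/W
Q = ΔT/ΣR = (114 K − 290.3 K)/0.04370 = -4030 W
(Negative Q ⇒ heat flows inward; heat gain = 4030 W.)

Q = 4030 W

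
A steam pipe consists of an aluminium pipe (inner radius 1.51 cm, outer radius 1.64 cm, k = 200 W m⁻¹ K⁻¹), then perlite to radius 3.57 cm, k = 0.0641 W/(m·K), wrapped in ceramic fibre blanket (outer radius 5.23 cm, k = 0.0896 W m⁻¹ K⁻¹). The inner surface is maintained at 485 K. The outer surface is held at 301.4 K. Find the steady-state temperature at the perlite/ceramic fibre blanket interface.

T = 349.1 K

Resistance network (inner→outer):
  R'_aluminium = ln(0.0164/0.0151)/(2πk) = 0.08259/(2π·200) = 6.572×10^-5 m·K/W
  R'_perlite = ln(0.0357/0.0164)/(2πk) = 0.7779/(2π·0.0641) = 1.931 m·K/W
  R'_ceramic fibre blanket = ln(0.0523/0.0357)/(2πk) = 0.3818/(2π·0.0896) = 0.6783 m·K/W
ΣR = 6.572×10^-5 + 1.931 + 0.6783 = 2.609 m·K/W
Q' = ΔT/ΣR = (485 K − 301.4 K)/2.609 = 70.37 W/m
From the inner boundary to the perlite/ceramic fibre blanket interface, ΣR_partial = 1.931 m·K/W.
T_interface = T_in − Q'·ΣR_partial = 485 K − (70.37)(1.931) = 349.1 K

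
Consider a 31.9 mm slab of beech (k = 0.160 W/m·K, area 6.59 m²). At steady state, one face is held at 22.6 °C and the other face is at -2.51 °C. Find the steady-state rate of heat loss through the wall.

Q = 830 W

Q = kA·ΔT/L = 0.160 × 6.59 × |22.6 °C − -2.51 °C| / 0.0319 = 830 W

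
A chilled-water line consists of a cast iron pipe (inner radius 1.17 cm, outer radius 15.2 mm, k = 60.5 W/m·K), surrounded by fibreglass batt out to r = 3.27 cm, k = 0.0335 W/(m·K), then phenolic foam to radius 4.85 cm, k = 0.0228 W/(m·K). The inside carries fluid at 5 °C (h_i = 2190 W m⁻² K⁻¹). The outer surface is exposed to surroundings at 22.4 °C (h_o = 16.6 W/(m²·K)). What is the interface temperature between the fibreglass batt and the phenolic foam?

T = 14.6 °C

Treat each layer as a resistance in series:
  R'_conv,in = 1/(2πr h) = 1/(2π·0.0117·2190) = 0.006211 m·K/W
  R'_cast iron = ln(0.0152/0.0117)/(2πk) = 0.2617/(2π·60.5) = 6.885×10^-4 m·K/W
  R'_fibreglass batt = ln(0.0327/0.0152)/(2πk) = 0.7661/(2π·0.0335) = 3.640 m·K/W
  R'_phenolic foam = ln(0.0485/0.0327)/(2πk) = 0.3942/(2π·0.0228) = 2.752 m·K/W
  R'_conv,out = 1/(2πr h) = 1/(2π·0.0485·16.6) = 0.1977 m·K/W
ΣR = 0.006211 + 6.885×10^-4 + 3.640 + 2.752 + 0.1977 = 6.597 m·K/W
Q' = ΔT/ΣR = (5 °C − 22.4 °C)/6.597 = -2.638 W/m
From the inner boundary to the fibreglass batt/phenolic foam interface, ΣR_partial = 3.647 m·K/W.
T_interface = T_in − Q'·ΣR_partial = 5 °C − (-2.638)(3.647) = 14.6 °C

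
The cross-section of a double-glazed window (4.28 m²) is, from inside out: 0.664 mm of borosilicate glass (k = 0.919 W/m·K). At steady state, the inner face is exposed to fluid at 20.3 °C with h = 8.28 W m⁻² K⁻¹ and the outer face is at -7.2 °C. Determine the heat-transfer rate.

Q = 969 W

Resistance network (inner→outer):
  R_conv,in = 1/(hA) = 1/(8.28·4.28) = 0.02822 K/W
  R_borosilicate glass = L/(kA) = 6.64×10^-4/(0.919·4.28) = 1.688×10^-4 K/W
ΣR = 0.02822 + 1.688×10^-4 = 0.02839 K/W
Q = ΔT/ΣR = (20.3 °C − -7.2 °C)/0.02839 = 969 W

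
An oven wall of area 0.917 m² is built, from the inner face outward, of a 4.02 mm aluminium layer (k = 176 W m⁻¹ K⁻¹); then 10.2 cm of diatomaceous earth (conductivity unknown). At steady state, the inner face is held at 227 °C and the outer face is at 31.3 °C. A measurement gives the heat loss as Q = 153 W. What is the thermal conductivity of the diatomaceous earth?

ΣR = ΔT/Q = |227 − 31.3|/153 = 1.279 K/W
Known resistances:
  R_aluminium = L/(kA) = 0.00402/(176·0.917) = 2.491×10^-5 K/W
R_diatomaceous earth = ΣR − ΣR_known = 1.279 − 2.491×10^-5 = 1.279 K/W
L/(kA) = 1.279 ⇒ k = 0.102/(1.279·0.917) = 0.0870 W/m·K

k = 0.0870 W/m·K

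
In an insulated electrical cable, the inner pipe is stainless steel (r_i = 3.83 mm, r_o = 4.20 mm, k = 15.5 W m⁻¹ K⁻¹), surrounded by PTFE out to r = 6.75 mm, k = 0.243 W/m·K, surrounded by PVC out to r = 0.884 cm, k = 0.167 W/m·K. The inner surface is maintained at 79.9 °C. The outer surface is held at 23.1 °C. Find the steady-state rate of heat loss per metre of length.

Q' = 99.9 W/m

Resistance network (inner→outer):
  R'_stainless steel = ln(0.00420/0.00383)/(2πk) = 0.09222/(2π·15.5) = 9.469×10^-4 m·K/W
  R'_PTFE = ln(0.00675/0.00420)/(2πk) = 0.4745/(2π·0.243) = 0.3108 m·K/W
  R'_PVC = ln(0.00884/0.00675)/(2πk) = 0.2697/(2π·0.167) = 0.2571 m·K/W
ΣR = 9.469×10^-4 + 0.3108 + 0.2571 = 0.5688 m·K/W
Q' = ΔT/ΣR = (79.9 °C − 23.1 °C)/0.5688 = 99.9 W/m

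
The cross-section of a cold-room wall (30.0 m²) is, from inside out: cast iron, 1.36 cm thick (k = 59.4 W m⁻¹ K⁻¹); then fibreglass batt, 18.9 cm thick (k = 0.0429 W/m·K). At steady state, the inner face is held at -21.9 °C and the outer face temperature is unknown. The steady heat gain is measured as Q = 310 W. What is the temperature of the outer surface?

T_out = 23.6 °C

Series resistances:
  R_cast iron = L/(kA) = 0.0136/(59.4·30.0) = 7.632×10^-6 K/W
  R_fibreglass batt = L/(kA) = 0.189/(0.0429·30.0) = 0.1469 K/W
ΣR = 0.1469 K/W
ΔT = Q·ΣR = 310 × 0.1469 = 45.54 K
Heat flows inward, so T_out = T_in + ΔT = -21.9 + 45.54 = 23.6 °C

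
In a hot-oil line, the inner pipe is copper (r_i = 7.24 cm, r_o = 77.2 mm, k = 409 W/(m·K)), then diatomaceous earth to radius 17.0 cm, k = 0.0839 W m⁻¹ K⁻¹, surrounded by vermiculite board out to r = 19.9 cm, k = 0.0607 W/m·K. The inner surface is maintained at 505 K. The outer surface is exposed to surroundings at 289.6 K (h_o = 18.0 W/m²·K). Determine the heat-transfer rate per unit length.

Resistance network (inner→outer):
  R'_copper = ln(0.0772/0.0724)/(2πk) = 0.06419/(2π·409) = 2.498×10^-5 m·K/W
  R'_diatomaceous earth = ln(0.170/0.0772)/(2πk) = 0.7894/(2π·0.0839) = 1.497 m·K/W
  R'_vermiculite board = ln(0.199/0.170)/(2πk) = 0.1575/(2π·0.0607) = 0.4130 m·K/W
  R'_conv,out = 1/(2πr h) = 1/(2π·0.199·18.0) = 0.04443 m·K/W
ΣR = 2.498×10^-5 + 1.497 + 0.4130 + 0.04443 = 1.954 m·K/W
Q' = ΔT/ΣR = (505 K − 289.6 K)/1.954 = 110 W/m

Q' = 110 W/m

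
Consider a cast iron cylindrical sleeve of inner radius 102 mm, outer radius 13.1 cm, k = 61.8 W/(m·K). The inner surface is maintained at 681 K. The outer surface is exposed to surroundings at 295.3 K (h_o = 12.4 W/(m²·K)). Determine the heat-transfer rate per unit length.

Q' = 3910 W/m

Series thermal resistances, inner to outer:
  R'_cast iron = ln(0.131/0.102)/(2πk) = 0.2502/(2π·61.8) = 6.444×10^-4 m·K/W
  R'_conv,out = 1/(2πr h) = 1/(2π·0.131·12.4) = 0.09798 m·K/W
ΣR = 6.444×10^-4 + 0.09798 = 0.09862 m·K/W
Q' = ΔT/ΣR = (681 K − 295.3 K)/0.09862 = 3910 W/m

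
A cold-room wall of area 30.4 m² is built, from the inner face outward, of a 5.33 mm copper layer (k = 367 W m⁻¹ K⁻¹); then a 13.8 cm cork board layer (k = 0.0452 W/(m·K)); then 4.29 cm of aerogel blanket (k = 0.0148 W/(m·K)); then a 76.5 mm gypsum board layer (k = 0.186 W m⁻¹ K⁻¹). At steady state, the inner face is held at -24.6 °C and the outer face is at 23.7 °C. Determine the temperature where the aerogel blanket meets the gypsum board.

Treat each layer as a resistance in series:
  R_copper = L/(kA) = 0.00533/(367·30.4) = 4.777×10^-7 K/W
  R_cork board = L/(kA) = 0.138/(0.0452·30.4) = 0.1004 K/W
  R_aerogel blanket = L/(kA) = 0.0429/(0.0148·30.4) = 0.09535 K/W
  R_gypsum board = L/(kA) = 0.0765/(0.186·30.4) = 0.01353 K/W
ΣR = 4.777×10^-7 + 0.1004 + 0.09535 + 0.01353 = 0.2093 K/W
Q = ΔT/ΣR = (-24.6 °C − 23.7 °C)/0.2093 = -230.8 W
From the inner boundary to the aerogel blanket/gypsum board interface, ΣR_partial = 0.1958 K/W.
T_interface = T_in − Q·ΣR_partial = -24.6 °C − (-230.8)(0.1958) = 20.6 °C

T = 20.6 °C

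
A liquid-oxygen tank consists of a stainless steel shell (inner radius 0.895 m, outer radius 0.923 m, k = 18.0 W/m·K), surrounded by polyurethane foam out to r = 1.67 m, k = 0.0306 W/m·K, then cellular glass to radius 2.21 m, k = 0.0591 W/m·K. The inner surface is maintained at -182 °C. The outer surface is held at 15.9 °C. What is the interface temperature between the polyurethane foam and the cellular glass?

T = -10.9 °C

Resistance network (inner→outer):
  R_stainless steel = (1/0.895 − 1/0.923)/(4πk) = 0.03389/(4π·18.0) = 1.498×10^-4 K/W
  R_polyurethane foam = (1/0.923 − 1/1.67)/(4πk) = 0.4846/(4π·0.0306) = 1.260 K/W
  R_cellular glass = (1/1.67 − 1/2.21)/(4πk) = 0.1463/(4π·0.0591) = 0.1970 K/W
ΣR = 1.498×10^-4 + 1.260 + 0.1970 = 1.457 K/W
Q = ΔT/ΣR = (-182 °C − 15.9 °C)/1.457 = -135.8 W
From the inner boundary to the polyurethane foam/cellular glass interface, ΣR_partial = 1.260 K/W.
T_interface = T_in − Q·ΣR_partial = -182 °C − (-135.8)(1.260) = -10.9 °C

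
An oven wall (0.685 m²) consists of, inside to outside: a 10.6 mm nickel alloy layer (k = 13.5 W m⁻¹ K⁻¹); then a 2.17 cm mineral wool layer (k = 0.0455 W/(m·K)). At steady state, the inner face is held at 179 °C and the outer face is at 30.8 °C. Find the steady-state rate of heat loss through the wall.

Q = 213 W

Series thermal resistances, inner to outer:
  R_nickel alloy = L/(kA) = 0.0106/(13.5·0.685) = 0.001146 K/W
  R_mineral wool = L/(kA) = 0.0217/(0.0455·0.685) = 0.6962 K/W
ΣR = 0.001146 + 0.6962 = 0.6973 K/W
Q = ΔT/ΣR = (179 °C − 30.8 °C)/0.6973 = 213 W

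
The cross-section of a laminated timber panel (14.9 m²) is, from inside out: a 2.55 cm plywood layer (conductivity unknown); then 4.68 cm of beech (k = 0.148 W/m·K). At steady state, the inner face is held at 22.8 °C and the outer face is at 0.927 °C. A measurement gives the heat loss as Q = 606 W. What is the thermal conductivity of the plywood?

k = 0.115 W/m·K

ΣR = ΔT/Q = |22.8 − 0.927|/606 = 0.03609 K/W
Known resistances:
  R_beech = L/(kA) = 0.0468/(0.148·14.9) = 0.02122 K/W
R_plywood = ΣR − ΣR_known = 0.03609 − 0.02122 = 0.01487 K/W
L/(kA) = 0.01487 ⇒ k = 0.0255/(0.01487·14.9) = 0.115 W/m·K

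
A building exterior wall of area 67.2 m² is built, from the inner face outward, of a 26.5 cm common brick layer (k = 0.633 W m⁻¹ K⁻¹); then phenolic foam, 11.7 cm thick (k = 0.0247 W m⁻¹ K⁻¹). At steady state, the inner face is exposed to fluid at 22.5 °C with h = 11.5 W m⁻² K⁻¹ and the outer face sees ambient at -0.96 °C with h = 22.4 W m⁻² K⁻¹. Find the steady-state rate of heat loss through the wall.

Q = 298 W

Resistance network (inner→outer):
  R_conv,in = 1/(hA) = 1/(11.5·67.2) = 0.001294 K/W
  R_common brick = L/(kA) = 0.265/(0.633·67.2) = 0.006230 K/W
  R_phenolic foam = L/(kA) = 0.117/(0.0247·67.2) = 0.07049 K/W
  R_conv,out = 1/(hA) = 1/(22.4·67.2) = 6.643×10^-4 K/W
ΣR = 0.001294 + 0.006230 + 0.07049 + 6.643×10^-4 = 0.07868 K/W
Q = ΔT/ΣR = (22.5 °C − -0.96 °C)/0.07868 = 298 W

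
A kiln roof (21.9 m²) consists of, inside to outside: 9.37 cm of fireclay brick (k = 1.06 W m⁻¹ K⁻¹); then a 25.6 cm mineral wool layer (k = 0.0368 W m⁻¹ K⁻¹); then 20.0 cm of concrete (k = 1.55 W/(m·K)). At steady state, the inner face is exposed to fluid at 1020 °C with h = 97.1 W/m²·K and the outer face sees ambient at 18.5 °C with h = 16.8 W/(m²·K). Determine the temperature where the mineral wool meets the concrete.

T = 45 °C

Series thermal resistances, inner to outer:
  R_conv,in = 1/(hA) = 1/(97.1·21.9) = 4.703×10^-4 K/W
  R_fireclay brick = L/(kA) = 0.0937/(1.06·21.9) = 0.004036 K/W
  R_mineral wool = L/(kA) = 0.256/(0.0368·21.9) = 0.3176 K/W
  R_concrete = L/(kA) = 0.200/(1.55·21.9) = 0.005892 K/W
  R_conv,out = 1/(hA) = 1/(16.8·21.9) = 0.002718 K/W
ΣR = 4.703×10^-4 + 0.004036 + 0.3176 + 0.005892 + 0.002718 = 0.3307 K/W
Q = ΔT/ΣR = (1020 °C − 18.5 °C)/0.3307 = 3028 W
From the inner boundary to the mineral wool/concrete interface, ΣR_partial = 0.3221 K/W.
T_interface = T_in − Q·ΣR_partial = 1020 °C − (3028)(0.3221) = 45 °C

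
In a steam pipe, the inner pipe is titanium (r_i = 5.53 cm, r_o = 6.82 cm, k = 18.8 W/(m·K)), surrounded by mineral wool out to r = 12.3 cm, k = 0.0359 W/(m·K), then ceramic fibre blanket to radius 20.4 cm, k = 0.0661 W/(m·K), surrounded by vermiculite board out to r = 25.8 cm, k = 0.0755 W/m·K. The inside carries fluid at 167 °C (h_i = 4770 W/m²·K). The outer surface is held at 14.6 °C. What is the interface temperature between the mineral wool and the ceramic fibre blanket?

T = 74.9 °C

Series thermal resistances, inner to outer:
  R'_conv,in = 1/(2πr h) = 1/(2π·0.0553·4770) = 6.034×10^-4 m·K/W
  R'_titanium = ln(0.0682/0.0553)/(2πk) = 0.2097/(2π·18.8) = 0.001775 m·K/W
  R'_mineral wool = ln(0.123/0.0682)/(2πk) = 0.5897/(2π·0.0359) = 2.614 m·K/W
  R'_ceramic fibre blanket = ln(0.204/0.123)/(2πk) = 0.5059/(2π·0.0661) = 1.218 m·K/W
  R'_vermiculite board = ln(0.258/0.204)/(2πk) = 0.2348/(2π·0.0755) = 0.4950 m·K/W
ΣR = 6.034×10^-4 + 0.001775 + 2.614 + 1.218 + 0.4950 = 4.329 m·K/W
Q' = ΔT/ΣR = (167 °C − 14.6 °C)/4.329 = 35.20 W/m
From the inner boundary to the mineral wool/ceramic fibre blanket interface, ΣR_partial = 2.616 m·K/W.
T_interface = T_in − Q'·ΣR_partial = 167 °C − (35.20)(2.616) = 74.9 °C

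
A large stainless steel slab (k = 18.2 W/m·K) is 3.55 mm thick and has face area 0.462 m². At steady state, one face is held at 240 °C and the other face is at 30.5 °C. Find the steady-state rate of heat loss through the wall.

Q = kA·ΔT/L = 18.2 × 0.462 × |240 °C − 30.5 °C| / 0.00355 = 4.96×10^5 W

Q = 496 kW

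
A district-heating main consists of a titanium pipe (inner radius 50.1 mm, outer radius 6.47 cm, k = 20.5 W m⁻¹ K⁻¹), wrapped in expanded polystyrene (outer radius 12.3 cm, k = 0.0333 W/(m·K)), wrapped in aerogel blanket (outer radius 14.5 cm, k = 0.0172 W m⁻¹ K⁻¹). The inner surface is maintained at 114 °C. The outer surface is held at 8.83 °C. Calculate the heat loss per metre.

Q' = 22.9 W/m

Resistance network (inner→outer):
  R'_titanium = ln(0.0647/0.0501)/(2πk) = 0.2557/(2π·20.5) = 0.001985 m·K/W
  R'_expanded polystyrene = ln(0.123/0.0647)/(2πk) = 0.6424/(2π·0.0333) = 3.070 m·K/W
  R'_aerogel blanket = ln(0.145/0.123)/(2πk) = 0.1645/(2π·0.0172) = 1.523 m·K/W
ΣR = 0.001985 + 3.070 + 1.523 = 4.595 m·K/W
Q' = ΔT/ΣR = (114 °C − 8.83 °C)/4.595 = 22.9 W/m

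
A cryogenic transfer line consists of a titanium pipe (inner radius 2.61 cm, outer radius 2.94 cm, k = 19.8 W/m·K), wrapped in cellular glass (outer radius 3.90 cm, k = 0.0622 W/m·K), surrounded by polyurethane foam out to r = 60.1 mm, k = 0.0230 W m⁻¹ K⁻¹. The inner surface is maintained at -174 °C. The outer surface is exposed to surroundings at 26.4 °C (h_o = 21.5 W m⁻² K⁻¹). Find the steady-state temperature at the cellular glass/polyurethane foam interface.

T = -136 °C

Resistance network (inner→outer):
  R'_titanium = ln(0.0294/0.0261)/(2πk) = 0.1191/(2π·19.8) = 9.570×10^-4 m·K/W
  R'_cellular glass = ln(0.0390/0.0294)/(2πk) = 0.2826/(2π·0.0622) = 0.7230 m·K/W
  R'_polyurethane foam = ln(0.0601/0.0390)/(2πk) = 0.4324/(2π·0.0230) = 2.992 m·K/W
  R'_conv,out = 1/(2πr h) = 1/(2π·0.0601·21.5) = 0.1232 m·K/W
ΣR = 9.570×10^-4 + 0.7230 + 2.992 + 0.1232 = 3.839 m·K/W
Q' = ΔT/ΣR = (-174 °C − 26.4 °C)/3.839 = -52.20 W/m
From the inner boundary to the cellular glass/polyurethane foam interface, ΣR_partial = 0.7240 m·K/W.
T_interface = T_in − Q'·ΣR_partial = -174 °C − (-52.20)(0.7240) = -136 °C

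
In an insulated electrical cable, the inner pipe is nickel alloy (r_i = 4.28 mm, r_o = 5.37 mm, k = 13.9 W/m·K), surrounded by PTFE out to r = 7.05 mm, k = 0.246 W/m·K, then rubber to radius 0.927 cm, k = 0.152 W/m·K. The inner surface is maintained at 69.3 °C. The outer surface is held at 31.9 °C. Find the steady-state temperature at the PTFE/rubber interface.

T = 54.9 °C

Series thermal resistances, inner to outer:
  R'_nickel alloy = ln(0.00537/0.00428)/(2πk) = 0.2269/(2π·13.9) = 0.002598 m·K/W
  R'_PTFE = ln(0.00705/0.00537)/(2πk) = 0.2722/(2π·0.246) = 0.1761 m·K/W
  R'_rubber = ln(0.00927/0.00705)/(2πk) = 0.2738/(2π·0.152) = 0.2866 m·K/W
ΣR = 0.002598 + 0.1761 + 0.2866 = 0.4653 m·K/W
Q' = ΔT/ΣR = (69.3 °C − 31.9 °C)/0.4653 = 80.38 W/m
From the inner boundary to the PTFE/rubber interface, ΣR_partial = 0.1787 m·K/W.
T_interface = T_in − Q'·ΣR_partial = 69.3 °C − (80.38)(0.1787) = 54.9 °C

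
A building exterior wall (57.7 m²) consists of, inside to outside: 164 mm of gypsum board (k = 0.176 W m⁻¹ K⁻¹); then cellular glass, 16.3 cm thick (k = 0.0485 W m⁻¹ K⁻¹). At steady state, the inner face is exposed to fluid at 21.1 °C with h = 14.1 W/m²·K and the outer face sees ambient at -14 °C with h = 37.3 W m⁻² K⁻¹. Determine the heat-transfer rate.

Treat each layer as a resistance in series:
  R_conv,in = 1/(hA) = 1/(14.1·57.7) = 0.001229 K/W
  R_gypsum board = L/(kA) = 0.164/(0.176·57.7) = 0.01615 K/W
  R_cellular glass = L/(kA) = 0.163/(0.0485·57.7) = 0.05825 K/W
  R_conv,out = 1/(hA) = 1/(37.3·57.7) = 4.646×10^-4 K/W
ΣR = 0.001229 + 0.01615 + 0.05825 + 4.646×10^-4 = 0.07609 K/W
Q = ΔT/ΣR = (21.1 °C − -14 °C)/0.07609 = 461 W

Q = 461 W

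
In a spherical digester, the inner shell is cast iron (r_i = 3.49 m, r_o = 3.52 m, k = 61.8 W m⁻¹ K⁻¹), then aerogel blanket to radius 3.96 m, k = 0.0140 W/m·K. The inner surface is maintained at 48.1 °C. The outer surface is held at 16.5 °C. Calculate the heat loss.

Q = 176 W

Treat each layer as a resistance in series:
  R_cast iron = (1/3.49 − 1/3.52)/(4πk) = 0.002442/(4π·61.8) = 3.145×10^-6 K/W
  R_aerogel blanket = (1/3.52 − 1/3.96)/(4πk) = 0.03157/(4π·0.0140) = 0.1794 K/W
ΣR = 3.145×10^-6 + 0.1794 = 0.1794 K/W
Q = ΔT/ΣR = (48.1 °C − 16.5 °C)/0.1794 = 176 W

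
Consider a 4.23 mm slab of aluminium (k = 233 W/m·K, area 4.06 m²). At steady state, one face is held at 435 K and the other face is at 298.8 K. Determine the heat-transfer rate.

Q = 30500 kW

Q = kA·ΔT/L = 233 × 4.06 × |435 K − 298.8 K| / 0.00423 = 3.05×10^7 W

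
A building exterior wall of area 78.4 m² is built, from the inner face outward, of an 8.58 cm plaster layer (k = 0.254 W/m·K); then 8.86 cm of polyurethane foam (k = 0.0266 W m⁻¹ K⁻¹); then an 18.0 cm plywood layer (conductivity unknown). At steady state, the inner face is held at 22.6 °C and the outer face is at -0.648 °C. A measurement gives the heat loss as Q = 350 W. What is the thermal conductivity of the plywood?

k = 0.117 W/m·K

ΣR = ΔT/Q = |22.6 − -0.648|/350 = 0.06642 K/W
Known resistances:
  R_plaster = L/(kA) = 0.0858/(0.254·78.4) = 0.004309 K/W
  R_polyurethane foam = L/(kA) = 0.0886/(0.0266·78.4) = 0.04249 K/W
R_plywood = ΣR − ΣR_known = 0.06642 − 0.04680 = 0.01962 K/W
L/(kA) = 0.01962 ⇒ k = 0.180/(0.01962·78.4) = 0.117 W/m·K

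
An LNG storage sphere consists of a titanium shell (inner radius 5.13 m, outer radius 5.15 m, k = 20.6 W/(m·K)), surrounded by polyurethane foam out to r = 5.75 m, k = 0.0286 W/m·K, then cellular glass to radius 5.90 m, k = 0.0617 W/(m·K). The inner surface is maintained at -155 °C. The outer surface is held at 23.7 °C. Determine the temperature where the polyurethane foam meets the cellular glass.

Series thermal resistances, inner to outer:
  R_titanium = (1/5.13 − 1/5.15)/(4πk) = 7.570×10^-4/(4π·20.6) = 2.924×10^-6 K/W
  R_polyurethane foam = (1/5.15 − 1/5.75)/(4πk) = 0.02026/(4π·0.0286) = 0.05638 K/W
  R_cellular glass = (1/5.75 − 1/5.90)/(4πk) = 0.004422/(4π·0.0617) = 0.005703 K/W
ΣR = 2.924×10^-6 + 0.05638 + 0.005703 = 0.06209 K/W
Q = ΔT/ΣR = (-155 °C − 23.7 °C)/0.06209 = -2878 W
From the inner boundary to the polyurethane foam/cellular glass interface, ΣR_partial = 0.05638 K/W.
T_interface = T_in − Q·ΣR_partial = -155 °C − (-2878)(0.05638) = 7.3 °C

T = 7.3 °C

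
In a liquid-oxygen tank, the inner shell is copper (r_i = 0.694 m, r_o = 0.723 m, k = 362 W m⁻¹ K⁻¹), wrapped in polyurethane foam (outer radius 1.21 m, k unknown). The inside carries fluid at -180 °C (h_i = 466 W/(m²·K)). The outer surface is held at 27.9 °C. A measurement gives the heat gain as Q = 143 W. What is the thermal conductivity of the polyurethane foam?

k = 0.0305 W/m·K

ΣR = ΔT/Q = |-180 − 27.9|/143 = 1.454 K/W
Known resistances:
  R_conv,in = 1/(4πr²h) = 1/(4π·0.694²·466) = 3.546×10^-4 K/W
  R_copper = (1/0.694 − 1/0.723)/(4πk) = 0.05780/(4π·362) = 1.271×10^-5 K/W
R_polyurethane foam = ΣR − ΣR_known = 1.454 − 3.673×10^-4 = 1.454 K/W
(1/r₁−1/r₂)/(4πk) = 1.454 ⇒ k = 0.5567/(4π·1.454) = 0.0305 W/m·K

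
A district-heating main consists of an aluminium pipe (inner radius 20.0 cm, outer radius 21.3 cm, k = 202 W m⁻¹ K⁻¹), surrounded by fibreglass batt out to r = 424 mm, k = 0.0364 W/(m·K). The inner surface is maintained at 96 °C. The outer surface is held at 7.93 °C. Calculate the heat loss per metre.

Series thermal resistances, inner to outer:
  R'_aluminium = ln(0.213/0.200)/(2πk) = 0.06297/(2π·202) = 4.962×10^-5 m·K/W
  R'_fibreglass batt = ln(0.424/0.213)/(2πk) = 0.6884/(2π·0.0364) = 3.010 m·K/W
ΣR = 4.962×10^-5 + 3.010 = 3.010 m·K/W
Q' = ΔT/ΣR = (96 °C − 7.93 °C)/3.010 = 29.3 W/m

Q' = 29.3 W/m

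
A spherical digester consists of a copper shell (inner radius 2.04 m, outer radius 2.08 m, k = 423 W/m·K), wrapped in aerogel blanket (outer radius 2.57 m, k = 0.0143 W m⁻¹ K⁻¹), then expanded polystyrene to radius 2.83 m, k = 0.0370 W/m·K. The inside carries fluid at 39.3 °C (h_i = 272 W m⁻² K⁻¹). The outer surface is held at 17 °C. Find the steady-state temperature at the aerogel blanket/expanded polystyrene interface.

Resistance network (inner→outer):
  R_conv,in = 1/(4πr²h) = 1/(4π·2.04²·272) = 7.030×10^-5 K/W
  R_copper = (1/2.04 − 1/2.08)/(4πk) = 0.009427/(4π·423) = 1.773×10^-6 K/W
  R_aerogel blanket = (1/2.08 − 1/2.57)/(4πk) = 0.09166/(4π·0.0143) = 0.5101 K/W
  R_expanded polystyrene = (1/2.57 − 1/2.83)/(4πk) = 0.03575/(4π·0.0370) = 0.07689 K/W
ΣR = 7.030×10^-5 + 1.773×10^-6 + 0.5101 + 0.07689 = 0.5871 K/W
Q = ΔT/ΣR = (39.3 °C − 17 °C)/0.5871 = 37.98 W
From the inner boundary to the aerogel blanket/expanded polystyrene interface, ΣR_partial = 0.5102 K/W.
T_interface = T_in − Q·ΣR_partial = 39.3 °C − (37.98)(0.5102) = 19.9 °C

T = 19.9 °C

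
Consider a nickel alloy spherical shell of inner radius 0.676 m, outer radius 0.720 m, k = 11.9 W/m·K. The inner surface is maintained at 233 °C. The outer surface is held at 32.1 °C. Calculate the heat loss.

Q = 4πk·ΔT/(1/r₁ − 1/r₂) = 4π × 11.9 × 200.9 / (1/0.676 − 1/0.720) = 3.32×10^5 W

Q = 332 kW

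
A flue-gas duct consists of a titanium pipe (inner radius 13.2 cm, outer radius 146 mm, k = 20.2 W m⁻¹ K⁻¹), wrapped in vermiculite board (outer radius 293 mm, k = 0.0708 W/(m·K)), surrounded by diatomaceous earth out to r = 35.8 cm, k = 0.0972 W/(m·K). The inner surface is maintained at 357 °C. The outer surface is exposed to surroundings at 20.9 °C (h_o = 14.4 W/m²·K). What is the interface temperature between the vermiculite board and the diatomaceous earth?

Resistance network (inner→outer):
  R'_titanium = ln(0.146/0.132)/(2πk) = 0.1008/(2π·20.2) = 7.942×10^-4 m·K/W
  R'_vermiculite board = ln(0.293/0.146)/(2πk) = 0.6966/(2π·0.0708) = 1.566 m·K/W
  R'_diatomaceous earth = ln(0.358/0.293)/(2πk) = 0.2004/(2π·0.0972) = 0.3281 m·K/W
  R'_conv,out = 1/(2πr h) = 1/(2π·0.358·14.4) = 0.03087 m·K/W
ΣR = 7.942×10^-4 + 1.566 + 0.3281 + 0.03087 = 1.926 m·K/W
Q' = ΔT/ΣR = (357 °C − 20.9 °C)/1.926 = 174.5 W/m
From the inner boundary to the vermiculite board/diatomaceous earth interface, ΣR_partial = 1.567 m·K/W.
T_interface = T_in − Q'·ΣR_partial = 357 °C − (174.5)(1.567) = 83.6 °C

T = 83.6 °C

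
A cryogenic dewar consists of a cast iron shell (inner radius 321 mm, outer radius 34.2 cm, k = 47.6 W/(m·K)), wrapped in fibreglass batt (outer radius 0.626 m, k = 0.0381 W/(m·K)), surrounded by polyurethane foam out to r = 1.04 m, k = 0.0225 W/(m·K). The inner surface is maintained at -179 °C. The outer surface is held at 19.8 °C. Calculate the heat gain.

Q = 39.6 W

Series thermal resistances, inner to outer:
  R_cast iron = (1/0.321 − 1/0.342)/(4πk) = 0.1913/(4π·47.6) = 3.198×10^-4 K/W
  R_fibreglass batt = (1/0.342 − 1/0.626)/(4πk) = 1.327/(4π·0.0381) = 2.771 K/W
  R_polyurethane foam = (1/0.626 − 1/1.04)/(4πk) = 0.6359/(4π·0.0225) = 2.249 K/W
ΣR = 3.198×10^-4 + 2.771 + 2.249 = 5.020 K/W
Q = ΔT/ΣR = (-179 °C − 19.8 °C)/5.020 = -39.6 W
(Negative Q ⇒ heat flows inward; heat gain = 39.6 W.)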